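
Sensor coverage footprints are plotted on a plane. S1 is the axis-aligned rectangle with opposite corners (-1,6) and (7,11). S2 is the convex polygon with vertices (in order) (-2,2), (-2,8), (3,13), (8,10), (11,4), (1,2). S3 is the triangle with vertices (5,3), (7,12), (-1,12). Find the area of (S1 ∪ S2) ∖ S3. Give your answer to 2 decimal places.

64.69

|S1 ∪ S2| = 97.1333.
|(S1 ∪ S2) ∩ S3| = 32.4444.
|(S1 ∪ S2) ∖ S3| = 97.1333 − 32.4444 = 64.69.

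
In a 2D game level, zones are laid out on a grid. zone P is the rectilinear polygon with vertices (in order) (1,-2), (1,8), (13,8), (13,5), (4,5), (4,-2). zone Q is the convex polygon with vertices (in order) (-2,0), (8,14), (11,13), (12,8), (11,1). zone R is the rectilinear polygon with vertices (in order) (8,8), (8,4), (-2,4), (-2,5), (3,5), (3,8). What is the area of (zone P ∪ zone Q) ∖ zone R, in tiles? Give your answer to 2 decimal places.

103.82

|zone P ∪ zone Q| = 125.8385.
|(zone P ∪ zone Q) ∩ zone R| = 22.0143.
|(zone P ∪ zone Q) ∖ zone R| = 125.8385 − 22.0143 = 103.82.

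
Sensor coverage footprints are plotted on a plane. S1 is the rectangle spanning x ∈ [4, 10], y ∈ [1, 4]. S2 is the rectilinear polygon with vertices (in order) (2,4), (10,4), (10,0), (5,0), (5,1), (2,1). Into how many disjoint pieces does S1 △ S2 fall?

2

S1 △ S2 splits into 2 disjoint pieces (area 6, area 5).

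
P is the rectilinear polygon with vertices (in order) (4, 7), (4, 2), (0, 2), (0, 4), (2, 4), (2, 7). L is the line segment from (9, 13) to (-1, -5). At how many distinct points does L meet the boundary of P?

2

The segment meets the boundary at (2.889,2), (4,4).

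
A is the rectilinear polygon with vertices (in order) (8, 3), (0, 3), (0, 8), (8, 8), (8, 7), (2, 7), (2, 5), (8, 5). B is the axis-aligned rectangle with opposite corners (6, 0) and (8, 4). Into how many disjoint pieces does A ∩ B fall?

1

A ∩ B is a single connected region.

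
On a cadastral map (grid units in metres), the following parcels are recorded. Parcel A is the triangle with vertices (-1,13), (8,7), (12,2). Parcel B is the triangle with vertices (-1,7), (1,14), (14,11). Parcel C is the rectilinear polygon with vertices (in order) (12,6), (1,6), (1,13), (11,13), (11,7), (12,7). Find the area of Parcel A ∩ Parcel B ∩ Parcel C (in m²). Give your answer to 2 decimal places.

2.75

The intersection is the polygon with vertices (4.392,8.438), (1,11.308), (1,11.667), (5.429,8.714).
By the shoelace formula its area is 2.75.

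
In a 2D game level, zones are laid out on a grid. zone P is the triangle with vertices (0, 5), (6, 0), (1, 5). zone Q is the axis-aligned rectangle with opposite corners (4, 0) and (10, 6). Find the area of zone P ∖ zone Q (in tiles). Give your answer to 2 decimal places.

2.17

|zone P| = 2.5, |zone P∩zone Q| = 0.3333.
|zone P ∖ zone Q| = |zone P| − |zone P∩zone Q| = 2.5 − 0.3333 = 2.17.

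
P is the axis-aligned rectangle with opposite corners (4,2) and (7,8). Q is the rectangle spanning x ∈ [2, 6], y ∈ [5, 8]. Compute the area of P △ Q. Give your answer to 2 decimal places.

18.00

|P∩Q|: x∈[4,6], y∈[5,8] → 2·3 = 6.
|P △ Q| = |P| + |Q| − 2·|P∩Q| = 18 + 12 − 12 = 18.00.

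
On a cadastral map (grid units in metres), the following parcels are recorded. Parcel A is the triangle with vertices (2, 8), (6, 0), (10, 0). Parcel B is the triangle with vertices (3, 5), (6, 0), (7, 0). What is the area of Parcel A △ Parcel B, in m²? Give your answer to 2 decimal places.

|Parcel A| = 16, |Parcel B| = 2.5, |Parcel A∩Parcel B| = 1.6667.
|Parcel A △ Parcel B| = |Parcel A| + |Parcel B| − 2·|Parcel A∩Parcel B| = 16 + 2.5 − 3.3333 = 15.17.

15.17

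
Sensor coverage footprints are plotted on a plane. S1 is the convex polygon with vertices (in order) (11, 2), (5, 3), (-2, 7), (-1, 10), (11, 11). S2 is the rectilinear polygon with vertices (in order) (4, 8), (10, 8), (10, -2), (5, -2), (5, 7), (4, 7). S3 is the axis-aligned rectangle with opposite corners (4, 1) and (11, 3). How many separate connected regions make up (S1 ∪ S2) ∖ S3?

2

(S1 ∪ S2) ∖ S3 splits into 2 disjoint pieces (area 15, area 81.5).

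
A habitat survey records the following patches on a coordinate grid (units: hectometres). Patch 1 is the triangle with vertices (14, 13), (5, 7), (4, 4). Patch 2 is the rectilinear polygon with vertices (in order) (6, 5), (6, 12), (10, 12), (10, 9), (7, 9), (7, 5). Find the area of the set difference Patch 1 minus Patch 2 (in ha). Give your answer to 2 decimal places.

|Patch 1| = 10.5, |Patch 1∩Patch 2| = 2.9944.
|Patch 1 ∖ Patch 2| = |Patch 1| − |Patch 1∩Patch 2| = 10.5 − 2.9944 = 7.51.

7.51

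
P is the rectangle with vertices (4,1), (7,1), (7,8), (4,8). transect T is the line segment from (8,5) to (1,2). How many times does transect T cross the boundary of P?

The segment meets the boundary at (4,3.286), (7,4.571).

2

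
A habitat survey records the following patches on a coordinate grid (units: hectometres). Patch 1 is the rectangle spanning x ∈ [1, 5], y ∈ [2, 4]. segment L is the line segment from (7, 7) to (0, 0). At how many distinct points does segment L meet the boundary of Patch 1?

2

The segment meets the boundary at (2,2), (4,4).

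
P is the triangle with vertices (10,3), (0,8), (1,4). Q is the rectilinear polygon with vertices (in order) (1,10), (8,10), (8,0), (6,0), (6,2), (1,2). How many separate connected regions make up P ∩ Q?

1

P ∩ Q is a single connected region.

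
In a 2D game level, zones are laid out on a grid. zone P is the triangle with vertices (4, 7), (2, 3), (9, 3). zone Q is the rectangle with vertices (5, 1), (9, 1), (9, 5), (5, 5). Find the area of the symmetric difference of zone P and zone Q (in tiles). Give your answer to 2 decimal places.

19.00

|zone P| = 14, |zone Q| = 16, |zone P∩zone Q| = 5.5.
|zone P △ zone Q| = |zone P| + |zone Q| − 2·|zone P∩zone Q| = 14 + 16 − 11 = 19.00.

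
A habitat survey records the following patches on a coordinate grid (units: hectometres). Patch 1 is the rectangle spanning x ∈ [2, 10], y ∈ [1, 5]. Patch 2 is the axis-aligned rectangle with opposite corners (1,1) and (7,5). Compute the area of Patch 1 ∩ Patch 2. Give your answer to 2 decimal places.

20.00

|Patch 1∩Patch 2|: x∈[2,7], y∈[1,5] → 5·4 = 20.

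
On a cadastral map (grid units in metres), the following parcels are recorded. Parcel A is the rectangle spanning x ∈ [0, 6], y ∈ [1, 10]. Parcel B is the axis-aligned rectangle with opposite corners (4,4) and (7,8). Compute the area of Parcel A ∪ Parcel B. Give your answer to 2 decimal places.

58.00

By inclusion–exclusion:
Individual areas: |Parcel A| = 54, |Parcel B| = 12.
|Parcel A∩Parcel B|: x∈[4,6], y∈[4,8] → 2·4 = 8.
|Parcel A ∪ Parcel B| = 66 − 8 = 58.00.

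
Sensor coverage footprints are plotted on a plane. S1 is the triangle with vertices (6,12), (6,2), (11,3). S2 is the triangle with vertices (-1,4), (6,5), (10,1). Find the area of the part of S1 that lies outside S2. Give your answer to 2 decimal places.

|S1| = 25, |S1∩S2| = 3.7413.
|S1 ∖ S2| = |S1| − |S1∩S2| = 25 − 3.7413 = 21.26.

21.26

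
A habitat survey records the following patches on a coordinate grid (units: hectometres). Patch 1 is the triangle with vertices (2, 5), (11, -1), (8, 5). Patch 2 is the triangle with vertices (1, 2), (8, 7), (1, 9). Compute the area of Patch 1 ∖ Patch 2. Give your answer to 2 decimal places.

16.23

|Patch 1| = 18, |Patch 1∩Patch 2| = 1.7655.
|Patch 1 ∖ Patch 2| = |Patch 1| − |Patch 1∩Patch 2| = 18 − 1.7655 = 16.23.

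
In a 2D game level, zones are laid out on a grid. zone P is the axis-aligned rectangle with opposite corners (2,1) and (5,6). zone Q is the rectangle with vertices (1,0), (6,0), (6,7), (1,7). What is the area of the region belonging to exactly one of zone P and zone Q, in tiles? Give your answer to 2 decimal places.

20.00

|zone P∩zone Q|: x∈[2,5], y∈[1,6] → 3·5 = 15.
|zone P △ zone Q| = |zone P| + |zone Q| − 2·|zone P∩zone Q| = 15 + 35 − 30 = 20.00.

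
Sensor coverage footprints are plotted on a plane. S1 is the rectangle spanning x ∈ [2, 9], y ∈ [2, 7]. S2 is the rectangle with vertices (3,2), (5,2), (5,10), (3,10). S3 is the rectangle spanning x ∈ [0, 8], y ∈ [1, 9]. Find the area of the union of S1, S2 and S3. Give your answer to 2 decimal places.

71.00

By inclusion–exclusion:
Individual areas: |S1| = 35, |S2| = 16, |S3| = 64.
|S1∩S2|: x∈[3,5], y∈[2,7] → 2·5 = 10.
|S1∩S3|: x∈[2,8], y∈[2,7] → 6·5 = 30.
|S2∩S3|: x∈[3,5], y∈[2,9] → 2·7 = 14.
|S1∩S2∩S3| = 10.
|S1 ∪ S2 ∪ S3| = 115 − 54 + 10 = 71.00.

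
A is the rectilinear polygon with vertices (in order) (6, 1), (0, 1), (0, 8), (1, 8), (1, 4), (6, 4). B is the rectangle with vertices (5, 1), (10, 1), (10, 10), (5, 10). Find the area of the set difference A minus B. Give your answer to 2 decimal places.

|A| = 22, |A∩B| = 3.
|A ∖ B| = |A| − |A∩B| = 22 − 3 = 19.00.

19.00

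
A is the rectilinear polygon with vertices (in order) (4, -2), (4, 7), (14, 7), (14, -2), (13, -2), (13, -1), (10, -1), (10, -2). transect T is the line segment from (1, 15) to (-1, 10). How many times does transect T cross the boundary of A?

The segment lies entirely outside A and never meets its boundary.

0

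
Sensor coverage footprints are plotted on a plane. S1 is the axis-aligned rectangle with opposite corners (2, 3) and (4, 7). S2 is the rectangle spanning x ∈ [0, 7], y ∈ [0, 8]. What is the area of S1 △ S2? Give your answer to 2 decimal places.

48.00

|S1∩S2|: x∈[2,4], y∈[3,7] → 2·4 = 8.
|S1 △ S2| = |S1| + |S2| − 2·|S1∩S2| = 8 + 56 − 16 = 48.00.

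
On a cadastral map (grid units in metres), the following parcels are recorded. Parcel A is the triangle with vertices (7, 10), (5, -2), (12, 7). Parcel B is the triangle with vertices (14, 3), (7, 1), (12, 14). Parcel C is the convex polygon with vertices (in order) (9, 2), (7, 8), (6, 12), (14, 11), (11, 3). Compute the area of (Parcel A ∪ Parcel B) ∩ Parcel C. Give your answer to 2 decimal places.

|Parcel A ∪ Parcel B| = 62.6767.
|(Parcel A ∪ Parcel B) ∩ Parcel C| = 33.18.

33.18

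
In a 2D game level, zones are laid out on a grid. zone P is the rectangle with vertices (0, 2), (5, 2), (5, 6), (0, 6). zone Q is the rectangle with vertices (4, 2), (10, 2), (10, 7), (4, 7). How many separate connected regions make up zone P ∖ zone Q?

1

zone P ∖ zone Q is a single connected region.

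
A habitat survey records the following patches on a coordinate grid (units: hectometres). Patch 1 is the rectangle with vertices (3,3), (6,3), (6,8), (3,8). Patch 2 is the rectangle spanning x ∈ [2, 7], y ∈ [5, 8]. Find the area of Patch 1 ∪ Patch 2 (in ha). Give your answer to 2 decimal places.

By inclusion–exclusion:
Individual areas: |Patch 1| = 15, |Patch 2| = 15.
|Patch 1∩Patch 2|: x∈[3,6], y∈[5,8] → 3·3 = 9.
|Patch 1 ∪ Patch 2| = 30 − 9 = 21.00.

21.00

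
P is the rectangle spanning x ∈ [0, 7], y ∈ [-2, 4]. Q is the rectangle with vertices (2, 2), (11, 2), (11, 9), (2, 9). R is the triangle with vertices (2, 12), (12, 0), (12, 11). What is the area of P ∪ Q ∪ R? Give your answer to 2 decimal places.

124.92

By inclusion–exclusion:
Individual areas: |P| = 42, |Q| = 63, |R| = 55.
|P∩Q|: x∈[2,7], y∈[2,4] → 5·2 = 10.
|P∩R| = 0.
|Q∩R| = 25.0833.
|P∩Q∩R| = 0.
|P ∪ Q ∪ R| = 160 − 35.0833 + 0 = 124.92.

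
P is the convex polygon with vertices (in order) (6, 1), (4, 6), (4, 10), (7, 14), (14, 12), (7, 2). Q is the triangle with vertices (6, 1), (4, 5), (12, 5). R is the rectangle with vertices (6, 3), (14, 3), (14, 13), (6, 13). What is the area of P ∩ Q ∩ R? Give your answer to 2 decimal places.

4.80

The intersection is the polygon with vertices (9.1,5), (7.7,3), (6,3), (6,5).
By the shoelace formula its area is 4.80.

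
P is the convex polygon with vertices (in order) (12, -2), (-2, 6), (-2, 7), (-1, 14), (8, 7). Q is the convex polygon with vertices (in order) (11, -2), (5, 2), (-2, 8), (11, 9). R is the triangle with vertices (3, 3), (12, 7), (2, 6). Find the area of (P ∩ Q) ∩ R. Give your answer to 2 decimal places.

The region (P ∩ Q) ∩ R is the polygon with vertices (2.667,4), (2,6), (8.17,6.617), (8.66,5.516), (3.549,3.244).
By the shoelace formula its area is 12.98.

12.98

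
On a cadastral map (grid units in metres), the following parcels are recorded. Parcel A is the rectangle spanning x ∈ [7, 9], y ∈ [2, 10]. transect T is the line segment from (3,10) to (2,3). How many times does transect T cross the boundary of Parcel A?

The segment lies entirely outside Parcel A and never meets its boundary.

0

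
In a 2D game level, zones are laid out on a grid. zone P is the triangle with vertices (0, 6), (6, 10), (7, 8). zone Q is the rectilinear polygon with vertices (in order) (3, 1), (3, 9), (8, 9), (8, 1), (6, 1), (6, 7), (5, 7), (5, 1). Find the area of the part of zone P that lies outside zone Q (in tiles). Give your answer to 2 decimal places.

2.71

|zone P| = 8, |zone P∩zone Q| = 5.2857.
|zone P ∖ zone Q| = |zone P| − |zone P∩zone Q| = 8 − 5.2857 = 2.71.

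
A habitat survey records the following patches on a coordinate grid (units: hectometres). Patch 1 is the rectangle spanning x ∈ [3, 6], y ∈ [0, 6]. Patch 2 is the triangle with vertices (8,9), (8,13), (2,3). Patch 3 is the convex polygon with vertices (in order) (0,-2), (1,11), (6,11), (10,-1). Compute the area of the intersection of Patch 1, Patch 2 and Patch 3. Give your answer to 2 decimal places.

The intersection is the polygon with vertices (3,4), (3,4.667), (3.8,6), (5,6).
By the shoelace formula its area is 1.47.

1.47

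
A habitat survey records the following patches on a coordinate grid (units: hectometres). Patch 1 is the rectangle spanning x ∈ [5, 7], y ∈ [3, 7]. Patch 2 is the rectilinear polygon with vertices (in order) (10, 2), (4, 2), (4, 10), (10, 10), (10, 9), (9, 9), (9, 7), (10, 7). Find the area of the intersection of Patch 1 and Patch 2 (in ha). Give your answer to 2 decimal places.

8.00

The intersection is the polygon with vertices (5,3), (5,7), (7,7), (7,3).
By the shoelace formula its area is 8.00.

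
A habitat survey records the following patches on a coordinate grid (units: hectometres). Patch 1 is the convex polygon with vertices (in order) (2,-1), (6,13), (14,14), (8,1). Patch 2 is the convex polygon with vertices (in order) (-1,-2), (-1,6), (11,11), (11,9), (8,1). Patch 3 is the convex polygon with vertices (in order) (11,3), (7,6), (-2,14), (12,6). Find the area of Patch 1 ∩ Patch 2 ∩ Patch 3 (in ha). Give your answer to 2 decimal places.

The intersection is the polygon with vertices (6.518,9.133), (10.25,7), (9.244,4.317), (7,6), (4.608,8.127), (4.676,8.365).
By the shoelace formula its area is 12.62.

12.62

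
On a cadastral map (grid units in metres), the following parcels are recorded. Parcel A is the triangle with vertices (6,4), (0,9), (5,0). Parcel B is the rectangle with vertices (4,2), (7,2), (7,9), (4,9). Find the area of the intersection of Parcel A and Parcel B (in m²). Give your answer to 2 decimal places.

The intersection is the polygon with vertices (6,4), (5.5,2), (4,2), (4,5.667).
By the shoelace formula its area is 5.17.

5.17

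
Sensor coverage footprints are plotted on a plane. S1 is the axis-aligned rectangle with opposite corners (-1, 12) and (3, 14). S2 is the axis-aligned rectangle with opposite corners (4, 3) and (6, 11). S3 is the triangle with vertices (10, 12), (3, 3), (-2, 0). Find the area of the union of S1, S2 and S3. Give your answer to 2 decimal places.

By inclusion–exclusion:
Individual areas: |S1| = 8, |S2| = 16, |S3| = 12.
|S1∩S2| = 0 (no overlap).
|S1∩S3| = 0.
|S2∩S3| = 2.8571.
|S1∩S2∩S3| = 0.
|S1 ∪ S2 ∪ S3| = 36 − 2.8571 + 0 = 33.14.

33.14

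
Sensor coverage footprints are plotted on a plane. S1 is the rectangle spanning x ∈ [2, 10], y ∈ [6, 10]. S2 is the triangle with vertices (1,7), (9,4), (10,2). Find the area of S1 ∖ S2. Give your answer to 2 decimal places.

|S1| = 32, |S1∩S2| = 0.3431.
|S1 ∖ S2| = |S1| − |S1∩S2| = 32 − 0.3431 = 31.66.

31.66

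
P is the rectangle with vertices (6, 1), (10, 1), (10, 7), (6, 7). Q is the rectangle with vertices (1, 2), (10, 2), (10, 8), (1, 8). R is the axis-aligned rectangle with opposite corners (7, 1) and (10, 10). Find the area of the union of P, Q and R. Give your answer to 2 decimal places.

64.00

By inclusion–exclusion:
Individual areas: |P| = 24, |Q| = 54, |R| = 27.
|P∩Q|: x∈[6,10], y∈[2,7] → 4·5 = 20.
|P∩R|: x∈[7,10], y∈[1,7] → 3·6 = 18.
|Q∩R|: x∈[7,10], y∈[2,8] → 3·6 = 18.
|P∩Q∩R| = 15.
|P ∪ Q ∪ R| = 105 − 56 + 15 = 64.00.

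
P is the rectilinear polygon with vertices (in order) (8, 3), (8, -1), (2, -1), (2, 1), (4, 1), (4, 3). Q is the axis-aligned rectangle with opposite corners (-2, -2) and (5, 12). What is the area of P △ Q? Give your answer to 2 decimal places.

|P| = 20, |Q| = 98, |P∩Q| = 8.
|P △ Q| = |P| + |Q| − 2·|P∩Q| = 20 + 98 − 16 = 102.00.

102.00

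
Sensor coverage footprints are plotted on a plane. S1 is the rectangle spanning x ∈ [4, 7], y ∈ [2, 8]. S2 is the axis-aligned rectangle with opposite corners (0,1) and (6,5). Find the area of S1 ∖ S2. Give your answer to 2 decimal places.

12.00

|S1∩S2|: x∈[4,6], y∈[2,5] → 2·3 = 6.
|S1| = 18.
|S1 ∖ S2| = |S1| − |S1∩S2| = 18 − 6 = 12.00.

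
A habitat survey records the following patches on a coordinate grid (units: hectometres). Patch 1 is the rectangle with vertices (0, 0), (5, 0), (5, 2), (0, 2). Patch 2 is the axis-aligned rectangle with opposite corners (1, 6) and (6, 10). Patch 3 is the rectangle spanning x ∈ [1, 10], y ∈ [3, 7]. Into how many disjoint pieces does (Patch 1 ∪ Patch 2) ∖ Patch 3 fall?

2

(Patch 1 ∪ Patch 2) ∖ Patch 3 splits into 2 disjoint pieces (area 10, area 15).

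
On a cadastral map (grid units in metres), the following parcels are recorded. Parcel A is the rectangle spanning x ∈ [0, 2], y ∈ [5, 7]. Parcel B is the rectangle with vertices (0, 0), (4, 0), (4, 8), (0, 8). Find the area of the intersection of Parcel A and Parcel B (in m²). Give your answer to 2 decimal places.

4.00

|Parcel A∩Parcel B|: x∈[0,2], y∈[5,7] → 2·2 = 4.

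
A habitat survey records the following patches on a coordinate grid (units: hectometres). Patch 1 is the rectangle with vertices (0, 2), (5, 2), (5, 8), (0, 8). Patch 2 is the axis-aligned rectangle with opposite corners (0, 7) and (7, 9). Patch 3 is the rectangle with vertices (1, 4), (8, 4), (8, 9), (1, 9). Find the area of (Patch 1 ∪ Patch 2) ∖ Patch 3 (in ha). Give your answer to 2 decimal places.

15.00

|Patch 1 ∪ Patch 2| = 39.
|(Patch 1 ∪ Patch 2) ∩ Patch 3| = 24.
|(Patch 1 ∪ Patch 2) ∖ Patch 3| = 39 − 24 = 15.00.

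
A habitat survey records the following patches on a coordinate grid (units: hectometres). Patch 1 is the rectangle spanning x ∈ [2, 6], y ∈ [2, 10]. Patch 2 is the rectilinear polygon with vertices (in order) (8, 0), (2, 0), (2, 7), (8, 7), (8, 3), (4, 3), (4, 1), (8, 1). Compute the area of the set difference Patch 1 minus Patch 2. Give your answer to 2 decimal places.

14.00

|Patch 1| = 32, |Patch 1∩Patch 2| = 18.
|Patch 1 ∖ Patch 2| = |Patch 1| − |Patch 1∩Patch 2| = 32 − 18 = 14.00.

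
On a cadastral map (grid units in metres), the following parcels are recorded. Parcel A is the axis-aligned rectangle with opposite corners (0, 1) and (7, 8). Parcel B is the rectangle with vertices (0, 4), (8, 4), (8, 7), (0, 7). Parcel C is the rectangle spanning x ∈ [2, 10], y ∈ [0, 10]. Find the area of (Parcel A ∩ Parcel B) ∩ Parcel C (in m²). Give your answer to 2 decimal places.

The region (Parcel A ∩ Parcel B) ∩ Parcel C is the polygon with vertices (2,4), (2,7), (7,7), (7,4).
By the shoelace formula its area is 15.00.

15.00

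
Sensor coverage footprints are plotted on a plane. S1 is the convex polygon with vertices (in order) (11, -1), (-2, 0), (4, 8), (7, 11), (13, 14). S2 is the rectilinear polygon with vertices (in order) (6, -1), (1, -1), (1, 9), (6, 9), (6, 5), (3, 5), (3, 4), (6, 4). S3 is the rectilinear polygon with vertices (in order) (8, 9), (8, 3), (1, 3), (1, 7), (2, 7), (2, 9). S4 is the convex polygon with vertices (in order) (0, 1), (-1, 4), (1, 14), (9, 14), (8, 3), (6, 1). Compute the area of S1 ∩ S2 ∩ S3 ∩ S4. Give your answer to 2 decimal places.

17.50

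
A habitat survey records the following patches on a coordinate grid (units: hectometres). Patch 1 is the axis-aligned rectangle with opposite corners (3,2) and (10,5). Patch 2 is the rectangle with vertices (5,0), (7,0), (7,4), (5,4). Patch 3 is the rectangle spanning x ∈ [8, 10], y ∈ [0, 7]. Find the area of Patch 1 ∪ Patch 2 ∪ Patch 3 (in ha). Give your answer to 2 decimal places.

33.00

By inclusion–exclusion:
Individual areas: |Patch 1| = 21, |Patch 2| = 8, |Patch 3| = 14.
|Patch 1∩Patch 2|: x∈[5,7], y∈[2,4] → 2·2 = 4.
|Patch 1∩Patch 3|: x∈[8,10], y∈[2,5] → 2·3 = 6.
|Patch 2∩Patch 3| = 0 (no overlap).
|Patch 1∩Patch 2∩Patch 3| = 0.
|Patch 1 ∪ Patch 2 ∪ Patch 3| = 43 − 10 + 0 = 33.00.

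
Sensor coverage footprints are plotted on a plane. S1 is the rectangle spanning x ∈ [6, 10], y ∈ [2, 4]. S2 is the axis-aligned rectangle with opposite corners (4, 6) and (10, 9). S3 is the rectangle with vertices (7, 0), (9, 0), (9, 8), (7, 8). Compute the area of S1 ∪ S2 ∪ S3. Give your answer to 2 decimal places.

34.00

By inclusion–exclusion:
Individual areas: |S1| = 8, |S2| = 18, |S3| = 16.
|S1∩S2| = 0 (no overlap).
|S1∩S3|: x∈[7,9], y∈[2,4] → 2·2 = 4.
|S2∩S3|: x∈[7,9], y∈[6,8] → 2·2 = 4.
|S1∩S2∩S3| = 0.
|S1 ∪ S2 ∪ S3| = 42 − 8 + 0 = 34.00.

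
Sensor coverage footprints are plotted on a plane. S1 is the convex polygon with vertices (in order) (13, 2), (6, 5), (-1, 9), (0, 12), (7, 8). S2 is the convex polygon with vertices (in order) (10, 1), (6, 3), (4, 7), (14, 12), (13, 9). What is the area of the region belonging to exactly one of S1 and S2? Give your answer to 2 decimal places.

56.50

|S1| = 37, |S2| = 51.5, |S1∩S2| = 15.9998.
|S1 △ S2| = |S1| + |S2| − 2·|S1∩S2| = 37 + 51.5 − 31.9995 = 56.50.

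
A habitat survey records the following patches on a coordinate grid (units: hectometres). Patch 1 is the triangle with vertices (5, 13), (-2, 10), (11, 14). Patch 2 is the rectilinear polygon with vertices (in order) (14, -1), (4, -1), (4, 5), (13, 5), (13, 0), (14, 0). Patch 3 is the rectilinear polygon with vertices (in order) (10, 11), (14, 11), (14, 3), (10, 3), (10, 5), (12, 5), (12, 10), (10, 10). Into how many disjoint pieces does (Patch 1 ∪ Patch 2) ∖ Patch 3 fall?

2

(Patch 1 ∪ Patch 2) ∖ Patch 3 splits into 2 disjoint pieces (area 5.5, area 49).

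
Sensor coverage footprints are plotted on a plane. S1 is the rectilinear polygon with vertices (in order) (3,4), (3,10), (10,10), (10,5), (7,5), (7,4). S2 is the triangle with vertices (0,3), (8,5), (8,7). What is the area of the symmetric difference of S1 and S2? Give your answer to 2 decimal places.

33.75

|S1| = 39, |S2| = 8, |S1∩S2| = 6.625.
|S1 △ S2| = |S1| + |S2| − 2·|S1∩S2| = 39 + 8 − 13.25 = 33.75.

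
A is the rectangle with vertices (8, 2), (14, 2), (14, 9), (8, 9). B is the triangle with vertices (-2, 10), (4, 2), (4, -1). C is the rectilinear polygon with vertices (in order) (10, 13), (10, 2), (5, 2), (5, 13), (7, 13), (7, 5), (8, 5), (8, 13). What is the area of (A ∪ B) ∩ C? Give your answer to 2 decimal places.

14.00

The region (A ∪ B) ∩ C is the polygon with vertices (10,9), (10,2), (8,2), (8,5), (8,9).
By the shoelace formula its area is 14.00.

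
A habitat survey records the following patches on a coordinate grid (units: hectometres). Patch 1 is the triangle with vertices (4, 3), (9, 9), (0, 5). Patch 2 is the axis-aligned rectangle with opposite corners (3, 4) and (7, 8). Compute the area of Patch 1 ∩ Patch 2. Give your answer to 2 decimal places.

The intersection is the polygon with vertices (4.833,4), (3,4), (3,6.333), (6.75,8), (7,8), (7,6.6).
By the shoelace formula its area is 10.06.

10.06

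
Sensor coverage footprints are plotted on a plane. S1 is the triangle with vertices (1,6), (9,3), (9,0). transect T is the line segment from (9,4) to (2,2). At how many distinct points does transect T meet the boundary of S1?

2

The segment meets the boundary at (5.138,2.897), (7.486,3.568).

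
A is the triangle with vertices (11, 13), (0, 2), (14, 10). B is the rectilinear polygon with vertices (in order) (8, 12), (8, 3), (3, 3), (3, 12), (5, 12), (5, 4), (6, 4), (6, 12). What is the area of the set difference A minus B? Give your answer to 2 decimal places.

|A| = 33, |A∩B| = 9.4286.
|A ∖ B| = |A| − |A∩B| = 33 − 9.4286 = 23.57.

23.57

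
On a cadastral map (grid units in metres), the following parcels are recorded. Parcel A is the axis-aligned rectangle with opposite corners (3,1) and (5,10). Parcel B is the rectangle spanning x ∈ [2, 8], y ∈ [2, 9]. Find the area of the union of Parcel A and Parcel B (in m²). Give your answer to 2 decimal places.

46.00

By inclusion–exclusion:
Individual areas: |Parcel A| = 18, |Parcel B| = 42.
|Parcel A∩Parcel B|: x∈[3,5], y∈[2,9] → 2·7 = 14.
|Parcel A ∪ Parcel B| = 60 − 14 = 46.00.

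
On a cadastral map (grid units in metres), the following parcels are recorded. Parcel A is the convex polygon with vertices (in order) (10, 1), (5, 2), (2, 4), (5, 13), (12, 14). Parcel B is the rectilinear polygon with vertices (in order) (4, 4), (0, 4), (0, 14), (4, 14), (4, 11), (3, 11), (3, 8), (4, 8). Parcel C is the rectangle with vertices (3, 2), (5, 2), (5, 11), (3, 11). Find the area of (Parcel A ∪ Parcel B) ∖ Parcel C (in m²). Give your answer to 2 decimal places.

|Parcel A ∪ Parcel B| = 120.1667.
|(Parcel A ∪ Parcel B) ∩ Parcel C| = 14.1667.
|(Parcel A ∪ Parcel B) ∖ Parcel C| = 120.1667 − 14.1667 = 106.00.

106.00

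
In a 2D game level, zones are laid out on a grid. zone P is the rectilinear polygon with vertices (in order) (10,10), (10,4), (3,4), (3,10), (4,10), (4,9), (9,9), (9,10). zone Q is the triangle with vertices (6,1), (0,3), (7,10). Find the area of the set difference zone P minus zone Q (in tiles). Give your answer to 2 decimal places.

23.44

|zone P| = 37, |zone P∩zone Q| = 13.5556.
|zone P ∖ zone Q| = |zone P| − |zone P∩zone Q| = 37 − 13.5556 = 23.44.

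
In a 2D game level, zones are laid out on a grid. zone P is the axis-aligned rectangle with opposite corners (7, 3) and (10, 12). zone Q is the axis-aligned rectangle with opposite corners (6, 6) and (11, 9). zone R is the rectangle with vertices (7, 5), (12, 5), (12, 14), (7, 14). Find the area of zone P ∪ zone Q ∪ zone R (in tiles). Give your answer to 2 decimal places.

54.00

By inclusion–exclusion:
Individual areas: |zone P| = 27, |zone Q| = 15, |zone R| = 45.
|zone P∩zone Q|: x∈[7,10], y∈[6,9] → 3·3 = 9.
|zone P∩zone R|: x∈[7,10], y∈[5,12] → 3·7 = 21.
|zone Q∩zone R|: x∈[7,11], y∈[6,9] → 4·3 = 12.
|zone P∩zone Q∩zone R| = 9.
|zone P ∪ zone Q ∪ zone R| = 87 − 42 + 9 = 54.00.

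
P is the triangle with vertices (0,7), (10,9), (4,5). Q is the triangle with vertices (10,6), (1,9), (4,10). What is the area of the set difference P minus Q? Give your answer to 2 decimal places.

|P| = 14, |P∩Q| = 2.1202.
|P ∖ Q| = |P| − |P∩Q| = 14 − 2.1202 = 11.88.

11.88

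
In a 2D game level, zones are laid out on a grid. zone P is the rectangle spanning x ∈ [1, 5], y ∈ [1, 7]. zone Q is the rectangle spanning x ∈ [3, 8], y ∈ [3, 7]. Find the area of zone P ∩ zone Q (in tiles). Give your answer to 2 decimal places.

|zone P∩zone Q|: x∈[3,5], y∈[3,7] → 2·4 = 8.

8.00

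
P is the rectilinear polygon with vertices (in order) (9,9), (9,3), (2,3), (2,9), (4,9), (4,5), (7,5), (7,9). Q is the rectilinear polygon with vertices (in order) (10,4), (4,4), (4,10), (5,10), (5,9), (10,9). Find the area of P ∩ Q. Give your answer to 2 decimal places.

13.00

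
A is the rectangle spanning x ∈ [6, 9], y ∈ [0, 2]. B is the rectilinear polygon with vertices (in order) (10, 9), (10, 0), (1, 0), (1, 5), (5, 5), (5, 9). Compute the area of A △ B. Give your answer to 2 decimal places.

59.00

|A| = 6, |B| = 65, |A∩B| = 6.
|A △ B| = |A| + |B| − 2·|A∩B| = 6 + 65 − 12 = 59.00.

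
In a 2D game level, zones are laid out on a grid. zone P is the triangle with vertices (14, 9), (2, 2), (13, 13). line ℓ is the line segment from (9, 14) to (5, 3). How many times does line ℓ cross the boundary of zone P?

2

The segment meets the boundary at (5.346,3.952), (6.143,6.143).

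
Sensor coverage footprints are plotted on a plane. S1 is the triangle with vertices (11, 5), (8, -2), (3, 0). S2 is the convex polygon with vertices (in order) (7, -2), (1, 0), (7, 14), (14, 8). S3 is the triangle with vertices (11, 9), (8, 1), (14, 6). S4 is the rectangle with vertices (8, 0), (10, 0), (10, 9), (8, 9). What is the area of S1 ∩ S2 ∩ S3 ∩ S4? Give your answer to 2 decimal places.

2.73

The intersection is the polygon with vertices (8,1), (9.041,3.776), (10,4.375), (10,2.667).
By the shoelace formula its area is 2.73.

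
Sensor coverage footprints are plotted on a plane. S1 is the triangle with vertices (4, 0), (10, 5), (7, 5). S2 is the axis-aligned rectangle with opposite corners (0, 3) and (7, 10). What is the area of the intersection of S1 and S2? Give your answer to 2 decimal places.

The intersection is the polygon with vertices (7,5), (7,3), (5.8,3).
By the shoelace formula its area is 1.20.

1.20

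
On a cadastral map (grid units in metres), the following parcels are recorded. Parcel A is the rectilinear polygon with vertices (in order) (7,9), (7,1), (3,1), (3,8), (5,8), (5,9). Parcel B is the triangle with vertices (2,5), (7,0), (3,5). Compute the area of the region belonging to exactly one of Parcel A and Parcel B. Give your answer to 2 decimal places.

|Parcel A| = 30, |Parcel B| = 2.5, |Parcel A∩Parcel B| = 1.9.
|Parcel A △ Parcel B| = |Parcel A| + |Parcel B| − 2·|Parcel A∩Parcel B| = 30 + 2.5 − 3.8 = 28.70.

28.70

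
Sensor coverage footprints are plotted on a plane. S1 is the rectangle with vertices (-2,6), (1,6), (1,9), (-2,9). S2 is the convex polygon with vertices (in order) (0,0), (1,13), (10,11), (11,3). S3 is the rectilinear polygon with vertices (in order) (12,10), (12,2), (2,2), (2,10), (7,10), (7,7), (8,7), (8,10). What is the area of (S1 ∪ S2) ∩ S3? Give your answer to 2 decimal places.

|S1 ∪ S2| = 112.7308.
|(S1 ∪ S2) ∩ S3| = 64.10.

64.10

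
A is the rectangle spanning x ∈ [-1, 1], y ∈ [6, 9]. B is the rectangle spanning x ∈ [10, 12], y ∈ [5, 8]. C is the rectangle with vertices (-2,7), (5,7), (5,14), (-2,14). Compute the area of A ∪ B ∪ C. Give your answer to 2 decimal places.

By inclusion–exclusion:
Individual areas: |A| = 6, |B| = 6, |C| = 49.
|A∩B| = 0 (no overlap).
|A∩C|: x∈[-1,1], y∈[7,9] → 2·2 = 4.
|B∩C| = 0 (no overlap).
|A∩B∩C| = 0.
|A ∪ B ∪ C| = 61 − 4 + 0 = 57.00.

57.00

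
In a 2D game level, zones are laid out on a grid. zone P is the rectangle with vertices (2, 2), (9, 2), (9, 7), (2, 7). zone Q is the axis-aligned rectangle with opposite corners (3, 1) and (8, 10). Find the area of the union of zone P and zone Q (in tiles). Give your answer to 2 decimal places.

By inclusion–exclusion:
Individual areas: |zone P| = 35, |zone Q| = 45.
|zone P∩zone Q|: x∈[3,8], y∈[2,7] → 5·5 = 25.
|zone P ∪ zone Q| = 80 − 25 = 55.00.

55.00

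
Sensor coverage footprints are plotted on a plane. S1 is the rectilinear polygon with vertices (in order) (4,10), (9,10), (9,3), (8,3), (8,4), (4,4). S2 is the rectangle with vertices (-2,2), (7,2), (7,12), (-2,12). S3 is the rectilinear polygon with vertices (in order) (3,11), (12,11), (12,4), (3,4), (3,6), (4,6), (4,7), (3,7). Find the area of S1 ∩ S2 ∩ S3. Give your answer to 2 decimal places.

18.00

The intersection is the polygon with vertices (7,4), (4,4), (4,6), (4,7), (4,10), (7,10).
By the shoelace formula its area is 18.00.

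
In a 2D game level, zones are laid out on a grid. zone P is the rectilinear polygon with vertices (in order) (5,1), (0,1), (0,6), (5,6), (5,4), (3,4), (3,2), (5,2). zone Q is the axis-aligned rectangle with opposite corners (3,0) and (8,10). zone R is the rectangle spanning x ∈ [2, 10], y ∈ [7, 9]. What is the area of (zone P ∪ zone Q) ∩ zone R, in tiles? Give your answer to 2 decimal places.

The region (zone P ∪ zone Q) ∩ zone R is the polygon with vertices (3,9), (8,9), (8,7), (3,7).
By the shoelace formula its area is 10.00.

10.00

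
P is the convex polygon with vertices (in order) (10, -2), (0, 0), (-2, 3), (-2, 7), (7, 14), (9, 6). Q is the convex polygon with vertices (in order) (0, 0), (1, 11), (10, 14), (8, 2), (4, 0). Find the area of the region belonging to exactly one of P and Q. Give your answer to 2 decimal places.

|P| = 123.5, |Q| = 98, |P∩Q| = 85.3237.
|P △ Q| = |P| + |Q| − 2·|P∩Q| = 123.5 + 98 − 170.6475 = 50.85.

50.85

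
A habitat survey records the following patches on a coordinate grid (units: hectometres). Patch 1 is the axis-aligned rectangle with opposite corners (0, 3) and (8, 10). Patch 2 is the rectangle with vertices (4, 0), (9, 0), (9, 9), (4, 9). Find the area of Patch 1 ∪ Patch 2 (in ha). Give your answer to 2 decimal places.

77.00

By inclusion–exclusion:
Individual areas: |Patch 1| = 56, |Patch 2| = 45.
|Patch 1∩Patch 2|: x∈[4,8], y∈[3,9] → 4·6 = 24.
|Patch 1 ∪ Patch 2| = 101 − 24 = 77.00.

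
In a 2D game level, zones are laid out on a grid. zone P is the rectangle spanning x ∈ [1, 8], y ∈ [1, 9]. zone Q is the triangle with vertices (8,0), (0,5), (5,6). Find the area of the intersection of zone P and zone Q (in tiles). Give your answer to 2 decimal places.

15.54

The intersection is the polygon with vertices (1,5.2), (5,6), (7.5,1), (6.4,1), (1,4.375).
By the shoelace formula its area is 15.54.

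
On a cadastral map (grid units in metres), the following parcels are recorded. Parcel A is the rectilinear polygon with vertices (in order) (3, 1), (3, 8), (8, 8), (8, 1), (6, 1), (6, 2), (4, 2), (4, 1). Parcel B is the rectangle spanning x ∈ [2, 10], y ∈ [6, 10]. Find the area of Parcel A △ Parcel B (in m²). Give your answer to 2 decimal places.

45.00

|Parcel A| = 33, |Parcel B| = 32, |Parcel A∩Parcel B| = 10.
|Parcel A △ Parcel B| = |Parcel A| + |Parcel B| − 2·|Parcel A∩Parcel B| = 33 + 32 − 20 = 45.00.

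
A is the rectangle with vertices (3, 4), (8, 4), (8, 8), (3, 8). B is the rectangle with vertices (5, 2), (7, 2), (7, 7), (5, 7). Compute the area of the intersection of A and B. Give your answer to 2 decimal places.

6.00

|A∩B|: x∈[5,7], y∈[4,7] → 2·3 = 6.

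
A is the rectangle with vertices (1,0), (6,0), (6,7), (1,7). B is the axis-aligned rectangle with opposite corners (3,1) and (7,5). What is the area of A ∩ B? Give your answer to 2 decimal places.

12.00

|A∩B|: x∈[3,6], y∈[1,5] → 3·4 = 12.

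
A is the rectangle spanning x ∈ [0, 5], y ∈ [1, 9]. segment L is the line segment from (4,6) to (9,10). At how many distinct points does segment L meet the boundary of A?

1

The segment meets the boundary at (5,6.8).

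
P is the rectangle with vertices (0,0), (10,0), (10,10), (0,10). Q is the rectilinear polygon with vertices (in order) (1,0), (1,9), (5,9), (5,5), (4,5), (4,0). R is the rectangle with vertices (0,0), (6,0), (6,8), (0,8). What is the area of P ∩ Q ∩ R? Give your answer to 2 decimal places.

The intersection is the polygon with vertices (1,8), (5,8), (5,5), (4,5), (4,0), (1,0).
By the shoelace formula its area is 27.00.

27.00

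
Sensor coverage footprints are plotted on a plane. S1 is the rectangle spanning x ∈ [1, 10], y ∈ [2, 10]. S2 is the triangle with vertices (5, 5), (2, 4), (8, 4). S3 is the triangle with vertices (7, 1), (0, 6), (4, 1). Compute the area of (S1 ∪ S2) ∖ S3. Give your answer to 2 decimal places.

67.47

|S1 ∪ S2| = 72.
|(S1 ∪ S2) ∩ S3| = 4.5321.
|(S1 ∪ S2) ∖ S3| = 72 − 4.5321 = 67.47.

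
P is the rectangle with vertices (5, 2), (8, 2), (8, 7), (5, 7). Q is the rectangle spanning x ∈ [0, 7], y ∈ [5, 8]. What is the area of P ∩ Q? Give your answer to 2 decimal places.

|P∩Q|: x∈[5,7], y∈[5,7] → 2·2 = 4.

4.00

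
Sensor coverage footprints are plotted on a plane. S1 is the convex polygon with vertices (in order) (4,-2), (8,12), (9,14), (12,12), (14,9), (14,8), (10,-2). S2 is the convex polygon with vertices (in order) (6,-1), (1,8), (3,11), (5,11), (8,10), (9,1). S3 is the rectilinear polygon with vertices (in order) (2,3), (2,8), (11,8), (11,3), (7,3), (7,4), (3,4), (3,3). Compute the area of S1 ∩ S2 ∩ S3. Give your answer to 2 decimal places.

10.36

The intersection is the polygon with vertices (8.778,3), (7,3), (7,4), (5.714,4), (6.857,8), (8.222,8).
By the shoelace formula its area is 10.36.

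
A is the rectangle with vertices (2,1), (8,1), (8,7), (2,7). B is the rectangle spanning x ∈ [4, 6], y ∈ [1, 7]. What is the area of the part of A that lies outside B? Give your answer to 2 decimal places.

|A∩B|: x∈[4,6], y∈[1,7] → 2·6 = 12.
|A| = 36.
|A ∖ B| = |A| − |A∩B| = 36 − 12 = 24.00.

24.00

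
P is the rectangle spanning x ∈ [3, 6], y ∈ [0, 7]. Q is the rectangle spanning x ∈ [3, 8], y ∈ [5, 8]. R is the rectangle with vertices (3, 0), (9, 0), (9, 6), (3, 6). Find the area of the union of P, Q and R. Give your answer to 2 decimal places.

By inclusion–exclusion:
Individual areas: |P| = 21, |Q| = 15, |R| = 36.
|P∩Q|: x∈[3,6], y∈[5,7] → 3·2 = 6.
|P∩R|: x∈[3,6], y∈[0,6] → 3·6 = 18.
|Q∩R|: x∈[3,8], y∈[5,6] → 5·1 = 5.
|P∩Q∩R| = 3.
|P ∪ Q ∪ R| = 72 − 29 + 3 = 46.00.

46.00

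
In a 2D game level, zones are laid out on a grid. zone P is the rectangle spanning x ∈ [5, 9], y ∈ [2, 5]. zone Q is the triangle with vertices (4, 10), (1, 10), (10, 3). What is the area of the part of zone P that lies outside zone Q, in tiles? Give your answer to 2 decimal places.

11.34

|zone P| = 12, |zone P∩zone Q| = 0.6627.
|zone P ∖ zone Q| = |zone P| − |zone P∩zone Q| = 12 − 0.6627 = 11.34.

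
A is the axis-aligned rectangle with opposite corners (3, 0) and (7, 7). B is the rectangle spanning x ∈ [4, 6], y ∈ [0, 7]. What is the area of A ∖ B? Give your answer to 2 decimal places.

|A∩B|: x∈[4,6], y∈[0,7] → 2·7 = 14.
|A| = 28.
|A ∖ B| = |A| − |A∩B| = 28 − 14 = 14.00.

14.00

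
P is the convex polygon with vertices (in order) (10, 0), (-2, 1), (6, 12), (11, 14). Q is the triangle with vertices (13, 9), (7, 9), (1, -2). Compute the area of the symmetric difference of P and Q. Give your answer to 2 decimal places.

|P| = 104, |Q| = 33, |P∩Q| = 28.4666.
|P △ Q| = |P| + |Q| − 2·|P∩Q| = 104 + 33 − 56.9332 = 80.07.

80.07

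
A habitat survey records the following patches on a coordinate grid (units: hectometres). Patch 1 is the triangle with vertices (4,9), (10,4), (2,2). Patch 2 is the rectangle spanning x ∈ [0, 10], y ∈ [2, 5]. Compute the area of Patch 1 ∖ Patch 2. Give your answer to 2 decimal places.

|Patch 1| = 26, |Patch 1∩Patch 2| = 14.1143.
|Patch 1 ∖ Patch 2| = |Patch 1| − |Patch 1∩Patch 2| = 26 − 14.1143 = 11.89.

11.89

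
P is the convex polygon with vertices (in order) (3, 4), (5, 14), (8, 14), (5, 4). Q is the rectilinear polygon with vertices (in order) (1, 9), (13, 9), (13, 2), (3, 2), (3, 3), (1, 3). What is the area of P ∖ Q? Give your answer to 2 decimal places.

|P| = 25, |P∩Q| = 11.25.
|P ∖ Q| = |P| − |P∩Q| = 25 − 11.25 = 13.75.

13.75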